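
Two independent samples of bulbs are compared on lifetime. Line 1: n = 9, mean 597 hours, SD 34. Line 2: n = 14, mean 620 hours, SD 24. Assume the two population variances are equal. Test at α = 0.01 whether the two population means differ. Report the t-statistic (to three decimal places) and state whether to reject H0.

t = -1.907; fail to reject H0

Let group 1 = line 1, group 2 = line 2. H0: μ_1 = μ_2; H1: μ_1 ≠ μ_2 (two-sample pooled-variance t-test, two-sided).
s_p² = [(9−1)·34² + (14−1)·24²]/(9+14−2) = 796.952
t = (597 − 620)/√[796.952·(1/9 + 1/14)] = -1.907
df = n₁ + n₂ − 2 = 21
Two-sided p-value ≈ 0.070
Since p ≈ 0.070 > α = 0.01, fail to reject H0; the evidence is not statistically significant.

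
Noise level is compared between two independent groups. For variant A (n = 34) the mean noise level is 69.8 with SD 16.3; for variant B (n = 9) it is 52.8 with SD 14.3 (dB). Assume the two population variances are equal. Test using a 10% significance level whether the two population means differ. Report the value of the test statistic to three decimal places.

2.847

Let group 1 = variant A, group 2 = variant B. H0: μ_1 = μ_2; H1: μ_1 ≠ μ_2 (two-sample pooled-variance t-test, two-sided).
s_p² = [(34−1)·16.3² + (9−1)·14.3²]/(34+9−2) = 253.749
t = (69.8 − 52.8)/√[253.749·(1/34 + 1/9)] = 2.847
df = n₁ + n₂ − 2 = 41
Two-sided p-value ≈ 0.0069
Since p ≈ 0.0069 < α = 0.1, reject H0; the data support H1.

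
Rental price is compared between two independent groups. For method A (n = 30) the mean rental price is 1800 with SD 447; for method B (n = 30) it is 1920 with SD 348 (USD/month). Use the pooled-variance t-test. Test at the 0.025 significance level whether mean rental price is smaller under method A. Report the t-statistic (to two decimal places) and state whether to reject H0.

t = -1.16; fail to reject H0

Let group 1 = method A, group 2 = method B. H0: μ_1 = μ_2; H1: μ_1 < μ_2 (two-sample pooled-variance t-test, left-tailed).
s_p² = [(30−1)·447² + (30−1)·348²]/(30+30−2) = 160456
t = (1800 − 1920)/√[160456·(1/30 + 1/30)] = -1.16
df = n₁ + n₂ − 2 = 58
p-value = P(T ≤ -1.16) ≈ 0.1254
Since p ≈ 0.1254 > α = 0.025, fail to reject H0; the data do not provide sufficient evidence against H0.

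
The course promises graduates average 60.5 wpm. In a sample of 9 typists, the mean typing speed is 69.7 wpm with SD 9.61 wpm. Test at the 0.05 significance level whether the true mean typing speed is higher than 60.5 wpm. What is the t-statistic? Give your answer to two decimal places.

H0: μ = 60.5; H1: μ > 60.5 (one-sample t-test, right-tailed).
t = (x̄ − μ₀)/(s/√n) = (69.7 − 60.5)/(9.61/√9) = 2.87
df = n − 1 = 8
p-value = P(T ≥ 2.87) ≈ 0.010
Since p ≈ 0.010 < α = 0.05, reject H0; the evidence is statistically significant.

2.87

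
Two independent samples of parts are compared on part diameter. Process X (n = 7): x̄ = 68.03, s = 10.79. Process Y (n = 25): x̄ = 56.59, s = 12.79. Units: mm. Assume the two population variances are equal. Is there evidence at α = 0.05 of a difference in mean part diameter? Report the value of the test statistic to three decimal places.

2.155

Let group 1 = process X, group 2 = process Y. H0: μ_1 = μ_2; H1: μ_1 ≠ μ_2 (two-sample pooled-variance t-test, two-sided).
s_p² = [(7−1)·10.79² + (25−1)·12.79²]/(7+25−2) = 154.152
t = (68.03 − 56.59)/√[154.152·(1/7 + 1/25)] = 2.155
df = n₁ + n₂ − 2 = 30
Two-sided p-value ≈ 0.039
Since p ≈ 0.039 < α = 0.05, reject H0; the evidence is statistically significant.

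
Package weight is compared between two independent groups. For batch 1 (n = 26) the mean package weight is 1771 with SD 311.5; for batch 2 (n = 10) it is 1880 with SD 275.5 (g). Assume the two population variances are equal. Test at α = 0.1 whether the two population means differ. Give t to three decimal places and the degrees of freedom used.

t = -0.969, df = 34

Let group 1 = batch 1, group 2 = batch 2. H0: μ_1 = μ_2; H1: μ_1 ≠ μ_2 (two-sample pooled-variance t-test, two-sided).
s_p² = [(26−1)·311.5² + (10−1)·275.5²]/(26+10−2) = 91438.5
t = (1771 − 1880)/√[91438.5·(1/26 + 1/10)] = -0.969
df = n₁ + n₂ − 2 = 34
Two-sided p-value ≈ 0.3395
Since p ≈ 0.3395 > α = 0.1, fail to reject H0; the data do not provide sufficient evidence against H0.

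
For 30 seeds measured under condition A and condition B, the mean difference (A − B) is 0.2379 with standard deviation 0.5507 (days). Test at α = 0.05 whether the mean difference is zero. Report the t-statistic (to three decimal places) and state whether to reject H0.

H0: μ_d = 0; H1: μ_d ≠ 0 (paired t-test on the differences, two-sided).
t = d̄/(s_d/√n) = 0.2379/(0.5507/√30) = 2.366
df = n − 1 = 29
Two-sided p-value ≈ 0.0249
Since p ≈ 0.0249 < α = 0.05, reject H0; the data support H1.

t = 2.366; reject H0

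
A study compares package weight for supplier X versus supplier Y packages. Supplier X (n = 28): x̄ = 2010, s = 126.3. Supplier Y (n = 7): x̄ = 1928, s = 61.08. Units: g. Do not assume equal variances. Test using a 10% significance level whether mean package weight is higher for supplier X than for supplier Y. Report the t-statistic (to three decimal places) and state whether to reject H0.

t = 2.469; reject H0

Let group 1 = supplier X, group 2 = supplier Y. H0: μ_1 = μ_2; H1: μ_1 > μ_2 (Welch's two-sample t-test, right-tailed).
t = (x̄_1 − x̄_2)/√(s_1²/n_1 + s_2²/n_2) = (2010 − 1928)/√(126.3²/28 + 61.08²/7) = 2.469
Welch–Satterthwaite df ≈ 20.48
p-value = P(T ≥ 2.469) ≈ 0.011
Since p ≈ 0.011 < α = 0.1, reject H0; the evidence is statistically significant.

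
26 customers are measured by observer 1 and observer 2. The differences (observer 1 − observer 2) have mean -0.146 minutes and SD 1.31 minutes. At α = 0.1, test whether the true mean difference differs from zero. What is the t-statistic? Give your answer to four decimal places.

-0.5683

H0: μ_d = 0; H1: μ_d ≠ 0 (paired t-test on the differences, two-sided).
t = d̄/(s_d/√n) = -0.146/(1.31/√26) = -0.5683
df = n − 1 = 25
Two-sided p-value ≈ 0.575
Since p ≈ 0.575 > α = 0.1, fail to reject H0; the evidence is not statistically significant.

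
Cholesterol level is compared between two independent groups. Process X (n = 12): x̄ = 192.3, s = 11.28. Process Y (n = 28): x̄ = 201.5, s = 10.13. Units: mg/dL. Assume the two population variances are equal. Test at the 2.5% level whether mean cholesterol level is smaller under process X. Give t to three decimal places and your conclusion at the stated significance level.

Let group 1 = process X, group 2 = process Y. H0: μ_1 = μ_2; H1: μ_1 < μ_2 (two-sample pooled-variance t-test, left-tailed).
s_p² = [(12−1)·11.28² + (28−1)·10.13²]/(12+28−2) = 109.744
t = (192.3 − 201.5)/√[109.744·(1/12 + 1/28)] = -2.545
df = n₁ + n₂ − 2 = 38
p-value = P(T ≤ -2.545) ≈ 0.0075
Since p ≈ 0.0075 < α = 0.025, reject H0; the evidence is statistically significant.

t = -2.545; reject H0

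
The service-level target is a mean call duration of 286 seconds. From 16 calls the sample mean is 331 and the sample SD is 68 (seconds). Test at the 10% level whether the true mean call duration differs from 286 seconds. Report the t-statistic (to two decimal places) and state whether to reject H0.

H0: μ = 286; H1: μ ≠ 286 (one-sample t-test, two-sided).
t = (x̄ − μ₀)/(s/√n) = (331 − 286)/(68/√16) = 2.65
df = n − 1 = 15
Two-sided p-value ≈ 0.0183
Since p ≈ 0.0183 < α = 0.1, reject H0; the data support H1.

t = 2.65; reject H0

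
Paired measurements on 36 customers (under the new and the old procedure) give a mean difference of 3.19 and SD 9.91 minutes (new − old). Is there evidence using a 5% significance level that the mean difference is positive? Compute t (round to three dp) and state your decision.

t = 1.931; reject H0

H0: μ_d = 0; H1: μ_d > 0 (paired t-test on the differences, right-tailed).
t = d̄/(s_d/√n) = 3.19/(9.91/√36) = 1.931
df = n − 1 = 35
p-value = P(T ≥ 1.931) ≈ 0.031
Since p ≈ 0.031 < α = 0.05, reject H0; the data support H1.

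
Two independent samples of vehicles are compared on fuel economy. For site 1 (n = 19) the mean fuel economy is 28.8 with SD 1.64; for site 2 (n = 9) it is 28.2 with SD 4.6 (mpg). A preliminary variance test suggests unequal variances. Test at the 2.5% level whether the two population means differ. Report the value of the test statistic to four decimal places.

Let group 1 = site 1, group 2 = site 2. H0: μ_1 = μ_2; H1: μ_1 ≠ μ_2 (Welch's two-sample t-test, two-sided).
t = (x̄_1 − x̄_2)/√(s_1²/n_1 + s_2²/n_2) = (28.8 − 28.2)/√(1.64²/19 + 4.6²/9) = 0.3800
Welch–Satterthwaite df ≈ 8.98
Two-sided p-value ≈ 0.7128
Since p ≈ 0.7128 > α = 0.025, fail to reject H0; the data do not provide sufficient evidence against H0.

0.3800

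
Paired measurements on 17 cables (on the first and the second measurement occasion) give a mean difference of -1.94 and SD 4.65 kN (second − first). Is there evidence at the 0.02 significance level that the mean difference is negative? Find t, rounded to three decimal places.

-1.720

H0: μ_d = 0; H1: μ_d < 0 (paired t-test on the differences, left-tailed).
t = d̄/(s_d/√n) = -1.94/(4.65/√17) = -1.720
df = n − 1 = 16
p-value = P(T ≤ -1.720) ≈ 0.052
Since p ≈ 0.052 > α = 0.02, fail to reject H0; the data do not provide sufficient evidence against H0.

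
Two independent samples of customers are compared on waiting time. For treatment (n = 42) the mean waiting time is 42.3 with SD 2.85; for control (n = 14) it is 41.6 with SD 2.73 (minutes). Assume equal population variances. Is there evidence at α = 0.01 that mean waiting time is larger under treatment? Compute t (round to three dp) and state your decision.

t = 0.804; fail to reject H0

Let group 1 = treatment, group 2 = control. H0: μ_1 = μ_2; H1: μ_1 > μ_2 (two-sample pooled-variance t-test, right-tailed).
s_p² = [(42−1)·2.85² + (14−1)·2.73²]/(42+14−2) = 7.9613
t = (42.3 − 41.6)/√[7.9613·(1/42 + 1/14)] = 0.804
df = n₁ + n₂ − 2 = 54
p-value = P(T ≥ 0.804) ≈ 0.212
Since p ≈ 0.212 > α = 0.01, fail to reject H0; the evidence is not statistically significant.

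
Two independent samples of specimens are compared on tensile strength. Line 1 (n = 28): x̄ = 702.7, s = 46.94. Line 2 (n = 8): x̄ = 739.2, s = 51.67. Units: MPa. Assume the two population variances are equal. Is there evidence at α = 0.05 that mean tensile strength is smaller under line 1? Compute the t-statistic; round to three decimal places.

-1.899

Let group 1 = line 1, group 2 = line 2. H0: μ_1 = μ_2; H1: μ_1 < μ_2 (two-sample pooled-variance t-test, left-tailed).
s_p² = [(28−1)·46.94² + (8−1)·51.67²]/(28+8−2) = 2299.39
t = (702.7 − 739.2)/√[2299.39·(1/28 + 1/8)] = -1.899
df = n₁ + n₂ − 2 = 34
p-value = P(T ≤ -1.899) ≈ 0.0331
Since p ≈ 0.0331 < α = 0.05, reject H0; the data support H1.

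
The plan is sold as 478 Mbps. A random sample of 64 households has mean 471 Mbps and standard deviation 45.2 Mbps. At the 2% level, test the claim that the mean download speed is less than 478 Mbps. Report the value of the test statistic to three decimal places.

-1.239

H0: μ = 478; H1: μ < 478 (one-sample t-test, left-tailed).
t = (x̄ − μ₀)/(s/√n) = (471 − 478)/(45.2/√64) = -1.239
df = n − 1 = 63
p-value = P(T ≤ -1.239) ≈ 0.1100
Since p ≈ 0.1100 > α = 0.02, fail to reject H0; the evidence is not statistically significant.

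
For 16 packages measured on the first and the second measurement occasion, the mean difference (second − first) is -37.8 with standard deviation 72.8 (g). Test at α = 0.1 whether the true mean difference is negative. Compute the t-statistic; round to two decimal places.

-2.08

H0: μ_d = 0; H1: μ_d < 0 (paired t-test on the differences, left-tailed).
t = d̄/(s_d/√n) = -37.8/(72.8/√16) = -2.08
df = n − 1 = 15
p-value = P(T ≤ -2.08) ≈ 0.028
Since p ≈ 0.028 < α = 0.1, reject H0; the data support H1.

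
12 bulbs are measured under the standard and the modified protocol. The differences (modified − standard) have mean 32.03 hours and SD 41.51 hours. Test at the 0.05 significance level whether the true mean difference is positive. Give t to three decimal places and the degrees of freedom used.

t = 2.673, df = 11

H0: μ_d = 0; H1: μ_d > 0 (paired t-test on the differences, right-tailed).
t = d̄/(s_d/√n) = 32.03/(41.51/√12) = 2.673
df = n − 1 = 11
p-value = P(T ≥ 2.673) ≈ 0.011
Since p ≈ 0.011 < α = 0.05, reject H0; the evidence is statistically significant.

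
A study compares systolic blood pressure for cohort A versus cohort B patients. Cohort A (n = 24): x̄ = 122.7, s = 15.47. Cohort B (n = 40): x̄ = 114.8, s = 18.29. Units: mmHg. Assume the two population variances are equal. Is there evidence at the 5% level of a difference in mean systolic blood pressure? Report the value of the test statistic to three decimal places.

1.769

Let group 1 = cohort A, group 2 = cohort B. H0: μ_1 = μ_2; H1: μ_1 ≠ μ_2 (two-sample pooled-variance t-test, two-sided).
s_p² = [(24−1)·15.47² + (40−1)·18.29²]/(24+40−2) = 299.207
t = (122.7 − 114.8)/√[299.207·(1/24 + 1/40)] = 1.769
df = n₁ + n₂ − 2 = 62
Two-sided p-value ≈ 0.0818
Since p ≈ 0.0818 > α = 0.05, fail to reject H0; the data do not provide sufficient evidence against H0.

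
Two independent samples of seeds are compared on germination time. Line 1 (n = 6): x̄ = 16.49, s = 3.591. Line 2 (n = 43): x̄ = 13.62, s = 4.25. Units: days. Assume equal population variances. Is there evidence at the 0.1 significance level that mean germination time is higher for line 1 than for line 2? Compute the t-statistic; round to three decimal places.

1.574

Let group 1 = line 1, group 2 = line 2. H0: μ_1 = μ_2; H1: μ_1 > μ_2 (two-sample pooled-variance t-test, right-tailed).
s_p² = [(6−1)·3.591² + (43−1)·4.25²]/(6+43−2) = 17.5128
t = (16.49 − 13.62)/√[17.5128·(1/6 + 1/43)] = 1.574
df = n₁ + n₂ − 2 = 47
p-value = P(T ≥ 1.574) ≈ 0.0611
Since p ≈ 0.0611 < α = 0.1, reject H0; the evidence is statistically significant.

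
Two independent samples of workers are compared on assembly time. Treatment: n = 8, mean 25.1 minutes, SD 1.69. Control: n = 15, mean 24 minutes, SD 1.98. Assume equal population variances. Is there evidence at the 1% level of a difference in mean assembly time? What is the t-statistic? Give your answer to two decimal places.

Let group 1 = treatment, group 2 = control. H0: μ_1 = μ_2; H1: μ_1 ≠ μ_2 (two-sample pooled-variance t-test, two-sided).
s_p² = [(8−1)·1.69² + (15−1)·1.98²]/(8+15−2) = 3.56563
t = (25.1 − 24)/√[3.56563·(1/8 + 1/15)] = 1.33
df = n₁ + n₂ − 2 = 21
Two-sided p-value ≈ 0.1976
Since p ≈ 0.1976 > α = 0.01, fail to reject H0; the evidence is not statistically significant.

1.33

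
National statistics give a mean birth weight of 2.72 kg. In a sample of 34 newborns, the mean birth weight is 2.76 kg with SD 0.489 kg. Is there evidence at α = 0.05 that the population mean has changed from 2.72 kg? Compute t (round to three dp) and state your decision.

H0: μ = 2.72; H1: μ ≠ 2.72 (one-sample t-test, two-sided).
t = (x̄ − μ₀)/(s/√n) = (2.76 − 2.72)/(0.489/√34) = 0.477
df = n − 1 = 33
Two-sided p-value ≈ 0.6365
Since p ≈ 0.6365 > α = 0.05, fail to reject H0; the evidence is not statistically significant.

t = 0.477; fail to reject H0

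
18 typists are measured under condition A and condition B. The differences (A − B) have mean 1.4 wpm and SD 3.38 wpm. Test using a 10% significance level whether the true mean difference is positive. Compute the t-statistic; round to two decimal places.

1.76

H0: μ_d = 0; H1: μ_d > 0 (paired t-test on the differences, right-tailed).
t = d̄/(s_d/√n) = 1.4/(3.38/√18) = 1.76
df = n − 1 = 17
p-value = P(T ≥ 1.76) ≈ 0.0484
Since p ≈ 0.0484 < α = 0.1, reject H0; the data support H1.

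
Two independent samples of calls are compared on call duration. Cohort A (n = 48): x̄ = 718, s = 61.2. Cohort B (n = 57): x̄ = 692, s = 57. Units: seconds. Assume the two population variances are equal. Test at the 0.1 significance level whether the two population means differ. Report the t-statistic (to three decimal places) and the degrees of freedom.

Let group 1 = cohort A, group 2 = cohort B. H0: μ_1 = μ_2; H1: μ_1 ≠ μ_2 (two-sample pooled-variance t-test, two-sided).
s_p² = [(48−1)·61.2² + (57−1)·57²]/(48+57−2) = 3475.53
t = (718 − 692)/√[3475.53·(1/48 + 1/57)] = 2.251
df = n₁ + n₂ − 2 = 103
Two-sided p-value ≈ 0.026
Since p ≈ 0.026 < α = 0.1, reject H0; the evidence is statistically significant.

t = 2.251, df = 103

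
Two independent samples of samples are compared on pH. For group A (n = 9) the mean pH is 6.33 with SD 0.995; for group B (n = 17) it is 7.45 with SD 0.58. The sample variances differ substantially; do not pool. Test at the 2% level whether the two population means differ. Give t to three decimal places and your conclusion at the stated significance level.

Let group 1 = group A, group 2 = group B. H0: μ_1 = μ_2; H1: μ_1 ≠ μ_2 (Welch's two-sample t-test, two-sided).
t = (x̄_1 − x̄_2)/√(s_1²/n_1 + s_2²/n_2) = (6.33 − 7.45)/√(0.995²/9 + 0.58²/17) = -3.109
Welch–Satterthwaite df ≈ 10.96
Two-sided p-value ≈ 0.0100
Since p ≈ 0.0100 < α = 0.02, reject H0; the data support H1.

t = -3.109; reject H0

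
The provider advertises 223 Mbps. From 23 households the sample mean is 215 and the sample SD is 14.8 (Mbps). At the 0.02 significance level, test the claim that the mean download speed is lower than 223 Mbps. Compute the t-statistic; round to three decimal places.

H0: μ = 223; H1: μ < 223 (one-sample t-test, left-tailed).
t = (x̄ − μ₀)/(s/√n) = (215 − 223)/(14.8/√23) = -2.592
df = n − 1 = 22
p-value = P(T ≤ -2.592) ≈ 0.008
Since p ≈ 0.008 < α = 0.02, reject H0; the evidence is statistically significant.

-2.592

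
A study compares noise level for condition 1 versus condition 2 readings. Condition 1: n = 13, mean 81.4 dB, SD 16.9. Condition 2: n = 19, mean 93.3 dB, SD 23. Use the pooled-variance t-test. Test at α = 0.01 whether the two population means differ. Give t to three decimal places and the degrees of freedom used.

t = -1.591, df = 30

Let group 1 = condition 1, group 2 = condition 2. H0: μ_1 = μ_2; H1: μ_1 ≠ μ_2 (two-sample pooled-variance t-test, two-sided).
s_p² = [(13−1)·16.9² + (19−1)·23²]/(13+19−2) = 431.644
t = (81.4 − 93.3)/√[431.644·(1/13 + 1/19)] = -1.591
df = n₁ + n₂ − 2 = 30
Two-sided p-value ≈ 0.122
Since p ≈ 0.122 > α = 0.01, fail to reject H0; the evidence is not statistically significant.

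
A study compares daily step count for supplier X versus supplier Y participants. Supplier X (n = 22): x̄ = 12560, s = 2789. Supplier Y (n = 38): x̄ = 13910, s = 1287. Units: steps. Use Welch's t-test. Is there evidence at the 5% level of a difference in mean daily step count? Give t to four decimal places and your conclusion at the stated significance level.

Let group 1 = supplier X, group 2 = supplier Y. H0: μ_1 = μ_2; H1: μ_1 ≠ μ_2 (Welch's two-sample t-test, two-sided).
t = (x̄_1 − x̄_2)/√(s_1²/n_1 + s_2²/n_2) = (12560 − 13910)/√(2789²/22 + 1287²/38) = -2.1422
Welch–Satterthwaite df ≈ 26.27
Two-sided p-value ≈ 0.0416
Since p ≈ 0.0416 < α = 0.05, reject H0; the data support H1.

t = -2.1422; reject H0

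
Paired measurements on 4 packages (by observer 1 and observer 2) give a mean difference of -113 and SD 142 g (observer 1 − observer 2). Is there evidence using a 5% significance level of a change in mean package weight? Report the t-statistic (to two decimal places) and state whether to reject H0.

t = -1.59; fail to reject H0

H0: μ_d = 0; H1: μ_d ≠ 0 (paired t-test on the differences, two-sided).
t = d̄/(s_d/√n) = -113/(142/√4) = -1.59
df = n − 1 = 3
Two-sided p-value ≈ 0.210
Since p ≈ 0.210 > α = 0.05, fail to reject H0; the data do not provide sufficient evidence against H0.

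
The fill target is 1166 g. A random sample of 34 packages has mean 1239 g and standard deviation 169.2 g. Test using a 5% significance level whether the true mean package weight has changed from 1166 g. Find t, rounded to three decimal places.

2.516

H0: μ = 1166; H1: μ ≠ 1166 (one-sample t-test, two-sided).
t = (x̄ − μ₀)/(s/√n) = (1239 − 1166)/(169.2/√34) = 2.516
df = n − 1 = 33
Two-sided p-value ≈ 0.017
Since p ≈ 0.017 < α = 0.05, reject H0; the evidence is statistically significant.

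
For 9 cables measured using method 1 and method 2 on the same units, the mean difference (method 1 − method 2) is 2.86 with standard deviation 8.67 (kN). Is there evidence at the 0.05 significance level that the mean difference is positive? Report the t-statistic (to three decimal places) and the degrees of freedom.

t = 0.990, df = 8

H0: μ_d = 0; H1: μ_d > 0 (paired t-test on the differences, right-tailed).
t = d̄/(s_d/√n) = 2.86/(8.67/√9) = 0.990
df = n − 1 = 8
p-value = P(T ≥ 0.990) ≈ 0.1757
Since p ≈ 0.1757 > α = 0.05, fail to reject H0; the data do not provide sufficient evidence against H0.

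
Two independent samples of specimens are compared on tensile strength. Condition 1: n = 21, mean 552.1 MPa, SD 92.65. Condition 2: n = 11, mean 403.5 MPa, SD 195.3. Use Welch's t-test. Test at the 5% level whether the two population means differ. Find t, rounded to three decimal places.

2.387

Let group 1 = condition 1, group 2 = condition 2. H0: μ_1 = μ_2; H1: μ_1 ≠ μ_2 (Welch's two-sample t-test, two-sided).
t = (x̄_1 − x̄_2)/√(s_1²/n_1 + s_2²/n_2) = (552.1 − 403.5)/√(92.65²/21 + 195.3²/11) = 2.387
Welch–Satterthwaite df ≈ 12.41
Two-sided p-value ≈ 0.0337
Since p ≈ 0.0337 < α = 0.05, reject H0; the evidence is statistically significant.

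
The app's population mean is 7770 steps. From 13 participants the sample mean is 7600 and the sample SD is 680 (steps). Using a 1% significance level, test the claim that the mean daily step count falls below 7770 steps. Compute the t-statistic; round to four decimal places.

H0: μ = 7770; H1: μ < 7770 (one-sample t-test, left-tailed).
t = (x̄ − μ₀)/(s/√n) = (7600 − 7770)/(680/√13) = -0.9014
df = n − 1 = 12
p-value = P(T ≤ -0.9014) ≈ 0.1926
Since p ≈ 0.1926 > α = 0.01, fail to reject H0; the data do not provide sufficient evidence against H0.

-0.9014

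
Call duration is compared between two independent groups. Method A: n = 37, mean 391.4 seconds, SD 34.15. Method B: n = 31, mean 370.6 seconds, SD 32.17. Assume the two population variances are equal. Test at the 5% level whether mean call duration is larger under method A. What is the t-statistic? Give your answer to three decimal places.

2.568

Let group 1 = method A, group 2 = method B. H0: μ_1 = μ_2; H1: μ_1 > μ_2 (two-sample pooled-variance t-test, right-tailed).
s_p² = [(37−1)·34.15² + (31−1)·32.17²]/(37+31−2) = 1106.53
t = (391.4 − 370.6)/√[1106.53·(1/37 + 1/31)] = 2.568
df = n₁ + n₂ − 2 = 66
p-value = P(T ≥ 2.568) ≈ 0.0062
Since p ≈ 0.0062 < α = 0.05, reject H0; the evidence is statistically significant.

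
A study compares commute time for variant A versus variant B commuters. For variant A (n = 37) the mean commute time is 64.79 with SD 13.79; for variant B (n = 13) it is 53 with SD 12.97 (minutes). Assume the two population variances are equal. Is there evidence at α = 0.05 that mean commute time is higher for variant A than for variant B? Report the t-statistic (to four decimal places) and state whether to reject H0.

t = 2.6909; reject H0

Let group 1 = variant A, group 2 = variant B. H0: μ_1 = μ_2; H1: μ_1 > μ_2 (two-sample pooled-variance t-test, right-tailed).
s_p² = [(37−1)·13.79² + (13−1)·12.97²]/(37+13−2) = 184.678
t = (64.79 − 53)/√[184.678·(1/37 + 1/13)] = 2.6909
df = n₁ + n₂ − 2 = 48
p-value = P(T ≥ 2.6909) ≈ 0.005
Since p ≈ 0.005 < α = 0.05, reject H0; the data support H1.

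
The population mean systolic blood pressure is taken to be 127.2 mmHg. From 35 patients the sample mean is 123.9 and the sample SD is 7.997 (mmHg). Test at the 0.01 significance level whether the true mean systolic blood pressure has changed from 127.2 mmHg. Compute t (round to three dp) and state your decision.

H0: μ = 127.2; H1: μ ≠ 127.2 (one-sample t-test, two-sided).
t = (x̄ − μ₀)/(s/√n) = (123.9 − 127.2)/(7.997/√35) = -2.441
df = n − 1 = 34
Two-sided p-value ≈ 0.0200
Since p ≈ 0.0200 > α = 0.01, fail to reject H0; the evidence is not statistically significant.

t = -2.441; fail to reject H0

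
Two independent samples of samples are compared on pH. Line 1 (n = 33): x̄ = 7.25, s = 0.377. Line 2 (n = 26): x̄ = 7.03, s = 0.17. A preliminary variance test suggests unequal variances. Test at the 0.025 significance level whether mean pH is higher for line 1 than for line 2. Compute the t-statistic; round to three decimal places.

2.989

Let group 1 = line 1, group 2 = line 2. H0: μ_1 = μ_2; H1: μ_1 > μ_2 (Welch's two-sample t-test, right-tailed).
t = (x̄_1 − x̄_2)/√(s_1²/n_1 + s_2²/n_2) = (7.25 − 7.03)/√(0.377²/33 + 0.17²/26) = 2.989
Welch–Satterthwaite df ≈ 46.67
p-value = P(T ≥ 2.989) ≈ 0.002
Since p ≈ 0.002 < α = 0.025, reject H0; the evidence is statistically significant.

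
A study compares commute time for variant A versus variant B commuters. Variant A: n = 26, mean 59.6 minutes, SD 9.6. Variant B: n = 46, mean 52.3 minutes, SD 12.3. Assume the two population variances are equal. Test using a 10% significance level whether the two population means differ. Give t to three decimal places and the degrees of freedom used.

t = 2.608, df = 70

Let group 1 = variant A, group 2 = variant B. H0: μ_1 = μ_2; H1: μ_1 ≠ μ_2 (two-sample pooled-variance t-test, two-sided).
s_p² = [(26−1)·9.6² + (46−1)·12.3²]/(26+46−2) = 130.172
t = (59.6 − 52.3)/√[130.172·(1/26 + 1/46)] = 2.608
df = n₁ + n₂ − 2 = 70
Two-sided p-value ≈ 0.0111
Since p ≈ 0.0111 < α = 0.1, reject H0; the data support H1.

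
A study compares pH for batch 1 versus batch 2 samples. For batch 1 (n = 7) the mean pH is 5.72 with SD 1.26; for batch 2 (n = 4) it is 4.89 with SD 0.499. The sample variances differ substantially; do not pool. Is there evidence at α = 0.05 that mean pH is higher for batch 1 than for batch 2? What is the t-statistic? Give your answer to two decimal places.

1.54

Let group 1 = batch 1, group 2 = batch 2. H0: μ_1 = μ_2; H1: μ_1 > μ_2 (Welch's two-sample t-test, right-tailed).
t = (x̄_1 − x̄_2)/√(s_1²/n_1 + s_2²/n_2) = (5.72 − 4.89)/√(1.26²/7 + 0.499²/4) = 1.54
Welch–Satterthwaite df ≈ 8.47
p-value = P(T ≥ 1.54) ≈ 0.0796
Since p ≈ 0.0796 > α = 0.05, fail to reject H0; the evidence is not statistically significant.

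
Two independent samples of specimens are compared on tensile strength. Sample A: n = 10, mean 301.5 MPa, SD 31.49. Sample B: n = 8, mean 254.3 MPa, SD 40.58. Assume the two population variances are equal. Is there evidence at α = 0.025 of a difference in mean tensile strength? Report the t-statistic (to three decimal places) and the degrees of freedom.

Let group 1 = sample A, group 2 = sample B. H0: μ_1 = μ_2; H1: μ_1 ≠ μ_2 (two-sample pooled-variance t-test, two-sided).
s_p² = [(10−1)·31.49² + (8−1)·40.58²]/(10+8−2) = 1278.23
t = (301.5 − 254.3)/√[1278.23·(1/10 + 1/8)] = 2.783
df = n₁ + n₂ − 2 = 16
Two-sided p-value ≈ 0.0133
Since p ≈ 0.0133 < α = 0.025, reject H0; the evidence is statistically significant.

t = 2.783, df = 16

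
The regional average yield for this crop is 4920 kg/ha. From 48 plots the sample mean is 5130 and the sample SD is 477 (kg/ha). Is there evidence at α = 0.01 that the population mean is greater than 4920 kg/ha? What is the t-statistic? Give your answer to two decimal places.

H0: μ = 4920; H1: μ > 4920 (one-sample t-test, right-tailed).
t = (x̄ − μ₀)/(s/√n) = (5130 − 4920)/(477/√48) = 3.05
df = n − 1 = 47
p-value = P(T ≥ 3.05) ≈ 0.0019
Since p ≈ 0.0019 < α = 0.01, reject H0; the evidence is statistically significant.

3.05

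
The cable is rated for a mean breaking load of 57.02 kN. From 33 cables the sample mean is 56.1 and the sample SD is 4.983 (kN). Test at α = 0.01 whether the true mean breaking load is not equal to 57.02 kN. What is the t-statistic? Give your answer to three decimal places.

H0: μ = 57.02; H1: μ ≠ 57.02 (one-sample t-test, two-sided).
t = (x̄ − μ₀)/(s/√n) = (56.1 − 57.02)/(4.983/√33) = -1.061
df = n − 1 = 32
Two-sided p-value ≈ 0.297
Since p ≈ 0.297 > α = 0.01, fail to reject H0; the evidence is not statistically significant.

-1.061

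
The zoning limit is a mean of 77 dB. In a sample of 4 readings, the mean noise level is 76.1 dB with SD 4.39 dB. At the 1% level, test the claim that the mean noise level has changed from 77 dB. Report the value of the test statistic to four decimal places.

-0.4100

H0: μ = 77; H1: μ ≠ 77 (one-sample t-test, two-sided).
t = (x̄ − μ₀)/(s/√n) = (76.1 − 77)/(4.39/√4) = -0.4100
df = n − 1 = 3
Two-sided p-value ≈ 0.7093
Since p ≈ 0.7093 > α = 0.01, fail to reject H0; the evidence is not statistically significant.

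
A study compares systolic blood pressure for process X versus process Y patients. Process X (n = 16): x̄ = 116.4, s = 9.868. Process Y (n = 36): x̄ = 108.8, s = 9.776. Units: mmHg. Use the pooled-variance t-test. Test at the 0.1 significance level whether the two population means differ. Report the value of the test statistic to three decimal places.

Let group 1 = process X, group 2 = process Y. H0: μ_1 = μ_2; H1: μ_1 ≠ μ_2 (two-sample pooled-variance t-test, two-sided).
s_p² = [(16−1)·9.868² + (36−1)·9.776²]/(16+36−2) = 96.1124
t = (116.4 − 108.8)/√[96.1124·(1/16 + 1/36)] = 2.580
df = n₁ + n₂ − 2 = 50
Two-sided p-value ≈ 0.0129
Since p ≈ 0.0129 < α = 0.1, reject H0; the evidence is statistically significant.

2.580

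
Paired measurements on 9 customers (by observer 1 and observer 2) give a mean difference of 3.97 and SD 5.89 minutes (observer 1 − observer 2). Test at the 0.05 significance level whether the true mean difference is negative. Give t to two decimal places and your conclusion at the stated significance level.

t = 2.02; fail to reject H0

H0: μ_d = 0; H1: μ_d < 0 (paired t-test on the differences, left-tailed).
t = d̄/(s_d/√n) = 3.97/(5.89/√9) = 2.02
df = n − 1 = 8
p-value = P(T ≤ 2.02) ≈ 0.961
Since p ≈ 0.961 > α = 0.05, fail to reject H0; the evidence is not statistically significant.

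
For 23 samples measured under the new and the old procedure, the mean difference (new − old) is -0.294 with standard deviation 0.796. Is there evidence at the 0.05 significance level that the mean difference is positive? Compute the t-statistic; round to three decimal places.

H0: μ_d = 0; H1: μ_d > 0 (paired t-test on the differences, right-tailed).
t = d̄/(s_d/√n) = -0.294/(0.796/√23) = -1.771
df = n − 1 = 22
p-value = P(T ≥ -1.771) ≈ 0.955
Since p ≈ 0.955 > α = 0.05, fail to reject H0; the evidence is not statistically significant.

-1.771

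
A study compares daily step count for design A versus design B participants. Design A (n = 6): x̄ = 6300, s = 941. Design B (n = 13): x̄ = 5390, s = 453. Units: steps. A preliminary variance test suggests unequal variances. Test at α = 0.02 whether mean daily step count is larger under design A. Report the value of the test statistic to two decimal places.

2.25

Let group 1 = design A, group 2 = design B. H0: μ_1 = μ_2; H1: μ_1 > μ_2 (Welch's two-sample t-test, right-tailed).
t = (x̄_1 − x̄_2)/√(s_1²/n_1 + s_2²/n_2) = (6300 − 5390)/√(941²/6 + 453²/13) = 2.25
Welch–Satterthwaite df ≈ 6.10
p-value = P(T ≥ 2.25) ≈ 0.0323
Since p ≈ 0.0323 > α = 0.02, fail to reject H0; the evidence is not statistically significant.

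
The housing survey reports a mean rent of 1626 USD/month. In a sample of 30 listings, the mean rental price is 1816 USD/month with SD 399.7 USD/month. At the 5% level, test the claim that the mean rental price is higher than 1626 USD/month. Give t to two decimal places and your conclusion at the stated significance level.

t = 2.60; reject H0

H0: μ = 1626; H1: μ > 1626 (one-sample t-test, right-tailed).
t = (x̄ − μ₀)/(s/√n) = (1816 − 1626)/(399.7/√30) = 2.60
df = n − 1 = 29
p-value = P(T ≥ 2.60) ≈ 0.0072
Since p ≈ 0.0072 < α = 0.05, reject H0; the data support H1.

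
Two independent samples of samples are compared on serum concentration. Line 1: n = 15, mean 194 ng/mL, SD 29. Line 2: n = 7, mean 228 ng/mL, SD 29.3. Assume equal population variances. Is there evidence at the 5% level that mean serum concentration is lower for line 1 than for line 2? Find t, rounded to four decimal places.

-2.5534

Let group 1 = line 1, group 2 = line 2. H0: μ_1 = μ_2; H1: μ_1 < μ_2 (two-sample pooled-variance t-test, left-tailed).
s_p² = [(15−1)·29² + (7−1)·29.3²]/(15+7−2) = 846.247
t = (194 − 228)/√[846.247·(1/15 + 1/7)] = -2.5534
df = n₁ + n₂ − 2 = 20
p-value = P(T ≤ -2.5534) ≈ 0.0095
Since p ≈ 0.0095 < α = 0.05, reject H0; the evidence is statistically significant.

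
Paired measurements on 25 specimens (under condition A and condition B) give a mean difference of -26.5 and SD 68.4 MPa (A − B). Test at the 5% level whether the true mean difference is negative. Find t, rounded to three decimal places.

-1.937

H0: μ_d = 0; H1: μ_d < 0 (paired t-test on the differences, left-tailed).
t = d̄/(s_d/√n) = -26.5/(68.4/√25) = -1.937
df = n − 1 = 24
p-value = P(T ≤ -1.937) ≈ 0.032
Since p ≈ 0.032 < α = 0.05, reject H0; the data support H1.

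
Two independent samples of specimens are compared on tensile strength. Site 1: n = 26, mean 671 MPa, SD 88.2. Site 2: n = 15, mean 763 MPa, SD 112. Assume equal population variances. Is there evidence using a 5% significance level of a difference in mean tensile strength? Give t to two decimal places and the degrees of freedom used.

Let group 1 = site 1, group 2 = site 2. H0: μ_1 = μ_2; H1: μ_1 ≠ μ_2 (two-sample pooled-variance t-test, two-sided).
s_p² = [(26−1)·88.2² + (15−1)·112²]/(26+15−2) = 9489.67
t = (671 − 763)/√[9489.67·(1/26 + 1/15)] = -2.91
df = n₁ + n₂ − 2 = 39
Two-sided p-value ≈ 0.0059
Since p ≈ 0.0059 < α = 0.05, reject H0; the data support H1.

t = -2.91, df = 39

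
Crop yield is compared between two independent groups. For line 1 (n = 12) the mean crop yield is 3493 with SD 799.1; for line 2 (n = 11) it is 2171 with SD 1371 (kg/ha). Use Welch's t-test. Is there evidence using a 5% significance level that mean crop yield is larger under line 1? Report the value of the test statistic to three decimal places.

Let group 1 = line 1, group 2 = line 2. H0: μ_1 = μ_2; H1: μ_1 > μ_2 (Welch's two-sample t-test, right-tailed).
t = (x̄_1 − x̄_2)/√(s_1²/n_1 + s_2²/n_2) = (3493 − 2171)/√(799.1²/12 + 1371²/11) = 2.793
Welch–Satterthwaite df ≈ 15.80
p-value = P(T ≥ 2.793) ≈ 0.007
Since p ≈ 0.007 < α = 0.05, reject H0; the evidence is statistically significant.

2.793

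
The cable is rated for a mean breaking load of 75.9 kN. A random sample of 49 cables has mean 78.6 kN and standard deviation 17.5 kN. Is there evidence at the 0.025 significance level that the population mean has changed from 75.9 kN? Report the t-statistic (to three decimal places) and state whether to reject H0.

H0: μ = 75.9; H1: μ ≠ 75.9 (one-sample t-test, two-sided).
t = (x̄ − μ₀)/(s/√n) = (78.6 − 75.9)/(17.5/√49) = 1.080
df = n − 1 = 48
Two-sided p-value ≈ 0.2855
Since p ≈ 0.2855 > α = 0.025, fail to reject H0; the evidence is not statistically significant.

t = 1.080; fail to reject H0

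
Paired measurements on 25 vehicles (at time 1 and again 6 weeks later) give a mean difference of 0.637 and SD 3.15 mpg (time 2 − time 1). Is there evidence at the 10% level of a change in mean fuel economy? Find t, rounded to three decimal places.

1.011

H0: μ_d = 0; H1: μ_d ≠ 0 (paired t-test on the differences, two-sided).
t = d̄/(s_d/√n) = 0.637/(3.15/√25) = 1.011
df = n − 1 = 24
Two-sided p-value ≈ 0.3220
Since p ≈ 0.3220 > α = 0.1, fail to reject H0; the evidence is not statistically significant.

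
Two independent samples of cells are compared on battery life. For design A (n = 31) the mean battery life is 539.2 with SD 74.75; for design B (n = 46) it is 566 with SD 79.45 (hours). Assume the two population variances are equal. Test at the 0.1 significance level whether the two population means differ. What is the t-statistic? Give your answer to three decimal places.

Let group 1 = design A, group 2 = design B. H0: μ_1 = μ_2; H1: μ_1 ≠ μ_2 (two-sample pooled-variance t-test, two-sided).
s_p² = [(31−1)·74.75² + (46−1)·79.45²]/(31+46−2) = 6022.41
t = (539.2 − 566)/√[6022.41·(1/31 + 1/46)] = -1.486
df = n₁ + n₂ − 2 = 75
Two-sided p-value ≈ 0.141
Since p ≈ 0.141 > α = 0.1, fail to reject H0; the evidence is not statistically significant.

-1.486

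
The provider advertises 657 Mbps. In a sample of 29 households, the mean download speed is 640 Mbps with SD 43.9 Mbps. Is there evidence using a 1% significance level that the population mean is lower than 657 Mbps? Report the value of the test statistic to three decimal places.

-2.085

H0: μ = 657; H1: μ < 657 (one-sample t-test, left-tailed).
t = (x̄ − μ₀)/(s/√n) = (640 − 657)/(43.9/√29) = -2.085
df = n − 1 = 28
p-value = P(T ≤ -2.085) ≈ 0.0231
Since p ≈ 0.0231 > α = 0.01, fail to reject H0; the data do not provide sufficient evidence against H0.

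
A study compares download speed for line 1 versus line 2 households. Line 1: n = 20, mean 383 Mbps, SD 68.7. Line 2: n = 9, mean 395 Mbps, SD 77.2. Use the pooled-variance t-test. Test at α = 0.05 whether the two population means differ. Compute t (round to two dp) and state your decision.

Let group 1 = line 1, group 2 = line 2. H0: μ_1 = μ_2; H1: μ_1 ≠ μ_2 (two-sample pooled-variance t-test, two-sided).
s_p² = [(20−1)·68.7² + (9−1)·77.2²]/(20+9−2) = 5087.14
t = (383 − 395)/√[5087.14·(1/20 + 1/9)] = -0.42
df = n₁ + n₂ − 2 = 27
Two-sided p-value ≈ 0.6784
Since p ≈ 0.6784 > α = 0.05, fail to reject H0; the evidence is not statistically significant.

t = -0.42; fail to reject H0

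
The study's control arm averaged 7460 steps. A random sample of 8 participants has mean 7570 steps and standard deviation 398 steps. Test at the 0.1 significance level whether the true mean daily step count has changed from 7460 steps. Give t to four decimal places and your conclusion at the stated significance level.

H0: μ = 7460; H1: μ ≠ 7460 (one-sample t-test, two-sided).
t = (x̄ − μ₀)/(s/√n) = (7570 − 7460)/(398/√8) = 0.7817
df = n − 1 = 7
Two-sided p-value ≈ 0.4600
Since p ≈ 0.4600 > α = 0.1, fail to reject H0; the data do not provide sufficient evidence against H0.

t = 0.7817; fail to reject H0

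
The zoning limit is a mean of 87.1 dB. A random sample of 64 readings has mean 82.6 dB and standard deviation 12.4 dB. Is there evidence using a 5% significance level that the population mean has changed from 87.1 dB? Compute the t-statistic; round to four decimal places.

-2.9032

H0: μ = 87.1; H1: μ ≠ 87.1 (one-sample t-test, two-sided).
t = (x̄ − μ₀)/(s/√n) = (82.6 − 87.1)/(12.4/√64) = -2.9032
df = n − 1 = 63
Two-sided p-value ≈ 0.005
Since p ≈ 0.005 < α = 0.05, reject H0; the evidence is statistically significant.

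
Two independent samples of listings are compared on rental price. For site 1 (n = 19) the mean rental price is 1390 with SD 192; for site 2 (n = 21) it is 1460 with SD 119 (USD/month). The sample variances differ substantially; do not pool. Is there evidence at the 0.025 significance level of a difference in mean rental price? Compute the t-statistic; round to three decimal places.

-1.369

Let group 1 = site 1, group 2 = site 2. H0: μ_1 = μ_2; H1: μ_1 ≠ μ_2 (Welch's two-sample t-test, two-sided).
t = (x̄_1 − x̄_2)/√(s_1²/n_1 + s_2²/n_2) = (1390 − 1460)/√(192²/19 + 119²/21) = -1.369
Welch–Satterthwaite df ≈ 29.48
Two-sided p-value ≈ 0.1813
Since p ≈ 0.1813 > α = 0.025, fail to reject H0; the evidence is not statistically significant.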